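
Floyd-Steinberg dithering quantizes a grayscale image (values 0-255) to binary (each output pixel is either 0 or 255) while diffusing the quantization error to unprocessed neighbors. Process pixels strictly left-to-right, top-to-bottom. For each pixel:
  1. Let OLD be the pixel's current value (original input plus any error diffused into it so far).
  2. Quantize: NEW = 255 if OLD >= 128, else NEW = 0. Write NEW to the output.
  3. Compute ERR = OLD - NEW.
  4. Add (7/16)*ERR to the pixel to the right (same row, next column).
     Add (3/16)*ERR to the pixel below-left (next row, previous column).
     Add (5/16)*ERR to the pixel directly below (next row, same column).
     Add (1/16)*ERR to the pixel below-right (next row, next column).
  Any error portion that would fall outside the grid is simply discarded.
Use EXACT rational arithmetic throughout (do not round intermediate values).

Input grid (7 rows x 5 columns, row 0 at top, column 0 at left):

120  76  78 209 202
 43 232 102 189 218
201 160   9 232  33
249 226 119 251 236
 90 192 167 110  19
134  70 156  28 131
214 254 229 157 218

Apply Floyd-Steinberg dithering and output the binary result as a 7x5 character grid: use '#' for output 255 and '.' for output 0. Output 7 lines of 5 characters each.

(0,0): OLD=120 → NEW=0, ERR=120
(0,1): OLD=257/2 → NEW=255, ERR=-253/2
(0,2): OLD=725/32 → NEW=0, ERR=725/32
(0,3): OLD=112083/512 → NEW=255, ERR=-18477/512
(0,4): OLD=1525445/8192 → NEW=255, ERR=-563515/8192
(1,0): OLD=1817/32 → NEW=0, ERR=1817/32
(1,1): OLD=58639/256 → NEW=255, ERR=-6641/256
(1,2): OLD=680411/8192 → NEW=0, ERR=680411/8192
(1,3): OLD=6638095/32768 → NEW=255, ERR=-1717745/32768
(1,4): OLD=89817741/524288 → NEW=255, ERR=-43875699/524288
(2,0): OLD=876053/4096 → NEW=255, ERR=-168427/4096
(2,1): OLD=20057367/131072 → NEW=255, ERR=-13365993/131072
(2,2): OLD=-44267835/2097152 → NEW=0, ERR=-44267835/2097152
(2,3): OLD=6572751807/33554432 → NEW=255, ERR=-1983628353/33554432
(2,4): OLD=-11967852935/536870912 → NEW=0, ERR=-11967852935/536870912
(3,0): OLD=455144549/2097152 → NEW=255, ERR=-79629211/2097152
(3,1): OLD=2868789793/16777216 → NEW=255, ERR=-1409400287/16777216
(3,2): OLD=31242028443/536870912 → NEW=0, ERR=31242028443/536870912
(3,3): OLD=271105173611/1073741824 → NEW=255, ERR=-2698991509/1073741824
(3,4): OLD=3852401550215/17179869184 → NEW=255, ERR=-528465091705/17179869184
(4,0): OLD=16745821739/268435456 → NEW=0, ERR=16745821739/268435456
(4,1): OLD=1731545907403/8589934592 → NEW=255, ERR=-458887413557/8589934592
(4,2): OLD=21453066867205/137438953472 → NEW=255, ERR=-13593866268155/137438953472
(4,3): OLD=140322936748363/2199023255552 → NEW=0, ERR=140322936748363/2199023255552
(4,4): OLD=1307018433624717/35184372088832 → NEW=0, ERR=1307018433624717/35184372088832
(5,0): OLD=19719489002817/137438953472 → NEW=255, ERR=-15327444132543/137438953472
(5,1): OLD=-11139606098909/1099511627776 → NEW=0, ERR=-11139606098909/1099511627776
(5,2): OLD=4548791891395163/35184372088832 → NEW=255, ERR=-4423222991256997/35184372088832
(5,3): OLD=-883275441726683/140737488355328 → NEW=0, ERR=-883275441726683/140737488355328
(5,4): OLD=323923884125070279/2251799813685248 → NEW=255, ERR=-250285068364667961/2251799813685248
(6,0): OLD=3118211229906577/17592186044416 → NEW=255, ERR=-1367796211419503/17592186044416
(6,1): OLD=104864309561612767/562949953421312 → NEW=255, ERR=-38687928560821793/562949953421312
(6,2): OLD=1421672506486013253/9007199254740992 → NEW=255, ERR=-875163303472939707/9007199254740992
(6,3): OLD=12081527356108448631/144115188075855872 → NEW=0, ERR=12081527356108448631/144115188075855872
(6,4): OLD=506248771572322551041/2305843009213693952 → NEW=255, ERR=-81741195777169406719/2305843009213693952
Row 0: .#.##
Row 1: .#.##
Row 2: ##.#.
Row 3: ##.##
Row 4: .##..
Row 5: #.#.#
Row 6: ###.#

Answer: .#.##
.#.##
##.#.
##.##
.##..
#.#.#
###.#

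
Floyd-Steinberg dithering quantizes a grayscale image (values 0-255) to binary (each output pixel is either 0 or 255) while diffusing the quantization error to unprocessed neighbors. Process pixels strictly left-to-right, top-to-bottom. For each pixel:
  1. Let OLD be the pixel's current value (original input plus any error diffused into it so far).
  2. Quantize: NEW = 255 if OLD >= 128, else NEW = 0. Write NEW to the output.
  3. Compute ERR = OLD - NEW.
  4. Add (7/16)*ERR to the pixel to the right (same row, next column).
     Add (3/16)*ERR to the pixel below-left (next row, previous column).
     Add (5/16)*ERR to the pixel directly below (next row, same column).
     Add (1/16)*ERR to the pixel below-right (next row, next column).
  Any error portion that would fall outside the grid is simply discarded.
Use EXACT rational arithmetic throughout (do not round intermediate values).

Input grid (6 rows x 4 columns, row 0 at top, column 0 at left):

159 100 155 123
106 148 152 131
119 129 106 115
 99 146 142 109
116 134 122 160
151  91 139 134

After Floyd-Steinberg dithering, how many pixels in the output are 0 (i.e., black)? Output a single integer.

Answer: 12

Derivation:
(0,0): OLD=159 → NEW=255, ERR=-96
(0,1): OLD=58 → NEW=0, ERR=58
(0,2): OLD=1443/8 → NEW=255, ERR=-597/8
(0,3): OLD=11565/128 → NEW=0, ERR=11565/128
(1,0): OLD=695/8 → NEW=0, ERR=695/8
(1,1): OLD=11785/64 → NEW=255, ERR=-4535/64
(1,2): OLD=242165/2048 → NEW=0, ERR=242165/2048
(1,3): OLD=6760131/32768 → NEW=255, ERR=-1595709/32768
(2,0): OLD=136051/1024 → NEW=255, ERR=-125069/1024
(2,1): OLD=2654921/32768 → NEW=0, ERR=2654921/32768
(2,2): OLD=10802891/65536 → NEW=255, ERR=-5908789/65536
(2,3): OLD=71016907/1048576 → NEW=0, ERR=71016907/1048576
(3,0): OLD=39858235/524288 → NEW=0, ERR=39858235/524288
(3,1): OLD=1510291829/8388608 → NEW=255, ERR=-628803211/8388608
(3,2): OLD=13259735483/134217728 → NEW=0, ERR=13259735483/134217728
(3,3): OLD=360243486621/2147483648 → NEW=255, ERR=-187364843619/2147483648
(4,0): OLD=16871505615/134217728 → NEW=0, ERR=16871505615/134217728
(4,1): OLD=202771002933/1073741824 → NEW=255, ERR=-71033162187/1073741824
(4,2): OLD=3535134496045/34359738368 → NEW=0, ERR=3535134496045/34359738368
(4,3): OLD=101112176488523/549755813888 → NEW=255, ERR=-39075556052917/549755813888
(5,0): OLD=3055920984823/17179869184 → NEW=255, ERR=-1324945657097/17179869184
(5,1): OLD=35037742840105/549755813888 → NEW=0, ERR=35037742840105/549755813888
(5,2): OLD=99821015153297/549755813888 → NEW=255, ERR=-40366717388143/549755813888
(5,3): OLD=378646907465503/4398046511104 → NEW=0, ERR=378646907465503/4398046511104
Output grid:
  Row 0: #.#.  (2 black, running=2)
  Row 1: .#.#  (2 black, running=4)
  Row 2: #.#.  (2 black, running=6)
  Row 3: .#.#  (2 black, running=8)
  Row 4: .#.#  (2 black, running=10)
  Row 5: #.#.  (2 black, running=12)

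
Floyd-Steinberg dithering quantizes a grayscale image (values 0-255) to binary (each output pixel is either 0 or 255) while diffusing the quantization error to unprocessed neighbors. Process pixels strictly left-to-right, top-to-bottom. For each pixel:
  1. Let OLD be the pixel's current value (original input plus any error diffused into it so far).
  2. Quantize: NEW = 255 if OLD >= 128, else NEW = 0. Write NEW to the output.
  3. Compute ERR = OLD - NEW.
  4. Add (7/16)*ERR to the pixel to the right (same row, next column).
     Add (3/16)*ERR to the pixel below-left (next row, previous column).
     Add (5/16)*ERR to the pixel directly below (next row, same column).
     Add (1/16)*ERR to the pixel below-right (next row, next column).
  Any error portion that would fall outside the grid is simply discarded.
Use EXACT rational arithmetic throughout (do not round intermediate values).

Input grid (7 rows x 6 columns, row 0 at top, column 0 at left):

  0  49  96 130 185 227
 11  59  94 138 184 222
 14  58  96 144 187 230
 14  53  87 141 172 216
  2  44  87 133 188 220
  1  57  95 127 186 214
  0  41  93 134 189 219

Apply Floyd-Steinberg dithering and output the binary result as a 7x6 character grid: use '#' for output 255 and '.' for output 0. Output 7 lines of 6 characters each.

Answer: ...###
..#.##
...#.#
..#.##
..#.##
...###
..#.##

Derivation:
(0,0): OLD=0 → NEW=0, ERR=0
(0,1): OLD=49 → NEW=0, ERR=49
(0,2): OLD=1879/16 → NEW=0, ERR=1879/16
(0,3): OLD=46433/256 → NEW=255, ERR=-18847/256
(0,4): OLD=625831/4096 → NEW=255, ERR=-418649/4096
(0,5): OLD=11946129/65536 → NEW=255, ERR=-4765551/65536
(1,0): OLD=323/16 → NEW=0, ERR=323/16
(1,1): OLD=13461/128 → NEW=0, ERR=13461/128
(1,2): OLD=679801/4096 → NEW=255, ERR=-364679/4096
(1,3): OLD=1052133/16384 → NEW=0, ERR=1052133/16384
(1,4): OLD=169784303/1048576 → NEW=255, ERR=-97602577/1048576
(1,5): OLD=2552905689/16777216 → NEW=255, ERR=-1725284391/16777216
(2,0): OLD=81975/2048 → NEW=0, ERR=81975/2048
(2,1): OLD=6091149/65536 → NEW=0, ERR=6091149/65536
(2,2): OLD=133644647/1048576 → NEW=0, ERR=133644647/1048576
(2,3): OLD=1650974319/8388608 → NEW=255, ERR=-488120721/8388608
(2,4): OLD=31457065037/268435456 → NEW=0, ERR=31457065037/268435456
(2,5): OLD=1045032922347/4294967296 → NEW=255, ERR=-50183738133/4294967296
(3,0): OLD=46069511/1048576 → NEW=0, ERR=46069511/1048576
(3,1): OLD=1070938043/8388608 → NEW=0, ERR=1070938043/8388608
(3,2): OLD=11917299713/67108864 → NEW=255, ERR=-5195460607/67108864
(3,3): OLD=510602401123/4294967296 → NEW=0, ERR=510602401123/4294967296
(3,4): OLD=8755031492931/34359738368 → NEW=255, ERR=-6701790909/34359738368
(3,5): OLD=120719498062861/549755813888 → NEW=255, ERR=-19468234478579/549755813888
(4,0): OLD=5324030025/134217728 → NEW=0, ERR=5324030025/134217728
(4,1): OLD=192156667893/2147483648 → NEW=0, ERR=192156667893/2147483648
(4,2): OLD=9086367913679/68719476736 → NEW=255, ERR=-8437098654001/68719476736
(4,3): OLD=122663185599019/1099511627776 → NEW=0, ERR=122663185599019/1099511627776
(4,4): OLD=4178805796813915/17592186044416 → NEW=255, ERR=-307201644512165/17592186044416
(4,5): OLD=56655734531241117/281474976710656 → NEW=255, ERR=-15120384529976163/281474976710656
(5,0): OLD=1036752144047/34359738368 → NEW=0, ERR=1036752144047/34359738368
(5,1): OLD=85346367073567/1099511627776 → NEW=0, ERR=85346367073567/1099511627776
(5,2): OLD=1030044061086341/8796093022208 → NEW=0, ERR=1030044061086341/8796093022208
(5,3): OLD=56899491556422855/281474976710656 → NEW=255, ERR=-14876627504794425/281474976710656
(5,4): OLD=86874703564974807/562949953421312 → NEW=255, ERR=-56677534557459753/562949953421312
(5,5): OLD=1369763600688203107/9007199254740992 → NEW=255, ERR=-927072209270749853/9007199254740992
(6,0): OLD=421919444268221/17592186044416 → NEW=0, ERR=421919444268221/17592186044416
(6,1): OLD=28032700985169913/281474976710656 → NEW=0, ERR=28032700985169913/281474976710656
(6,2): OLD=189272377367977489/1125899906842624 → NEW=255, ERR=-97832098876891631/1125899906842624
(6,3): OLD=1223352590510749069/18014398509481984 → NEW=0, ERR=1223352590510749069/18014398509481984
(6,4): OLD=47456066281123860301/288230376151711744 → NEW=255, ERR=-26042679637562634419/288230376151711744
(6,5): OLD=650310029395920140027/4611686018427387904 → NEW=255, ERR=-525669905303063775493/4611686018427387904
Row 0: ...###
Row 1: ..#.##
Row 2: ...#.#
Row 3: ..#.##
Row 4: ..#.##
Row 5: ...###
Row 6: ..#.##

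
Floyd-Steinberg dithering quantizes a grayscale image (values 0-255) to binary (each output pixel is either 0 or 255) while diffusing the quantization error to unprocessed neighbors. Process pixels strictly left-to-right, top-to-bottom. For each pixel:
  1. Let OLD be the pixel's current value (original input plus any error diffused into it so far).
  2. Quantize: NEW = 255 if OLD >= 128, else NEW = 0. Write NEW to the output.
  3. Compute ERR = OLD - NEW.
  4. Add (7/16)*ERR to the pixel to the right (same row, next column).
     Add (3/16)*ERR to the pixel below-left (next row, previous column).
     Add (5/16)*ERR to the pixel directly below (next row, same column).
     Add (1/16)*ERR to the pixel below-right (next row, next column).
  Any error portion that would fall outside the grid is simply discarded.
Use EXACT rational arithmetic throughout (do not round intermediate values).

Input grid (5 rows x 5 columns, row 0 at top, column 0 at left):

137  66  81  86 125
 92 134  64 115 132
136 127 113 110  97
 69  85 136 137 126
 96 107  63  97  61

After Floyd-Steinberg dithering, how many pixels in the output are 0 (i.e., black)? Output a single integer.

(0,0): OLD=137 → NEW=255, ERR=-118
(0,1): OLD=115/8 → NEW=0, ERR=115/8
(0,2): OLD=11173/128 → NEW=0, ERR=11173/128
(0,3): OLD=254339/2048 → NEW=0, ERR=254339/2048
(0,4): OLD=5876373/32768 → NEW=255, ERR=-2479467/32768
(1,0): OLD=7401/128 → NEW=0, ERR=7401/128
(1,1): OLD=176927/1024 → NEW=255, ERR=-84193/1024
(1,2): OLD=2604747/32768 → NEW=0, ERR=2604747/32768
(1,3): OLD=23573839/131072 → NEW=255, ERR=-9849521/131072
(1,4): OLD=174565773/2097152 → NEW=0, ERR=174565773/2097152
(2,0): OLD=2271685/16384 → NEW=255, ERR=-1906235/16384
(2,1): OLD=36135303/524288 → NEW=0, ERR=36135303/524288
(2,2): OLD=1247938517/8388608 → NEW=255, ERR=-891156523/8388608
(2,3): OLD=8135612207/134217728 → NEW=0, ERR=8135612207/134217728
(2,4): OLD=311030337161/2147483648 → NEW=255, ERR=-236577993079/2147483648
(3,0): OLD=382222261/8388608 → NEW=0, ERR=382222261/8388608
(3,1): OLD=6662712529/67108864 → NEW=0, ERR=6662712529/67108864
(3,2): OLD=347700703883/2147483648 → NEW=255, ERR=-199907626357/2147483648
(3,3): OLD=377613712419/4294967296 → NEW=0, ERR=377613712419/4294967296
(3,4): OLD=9196509715503/68719476736 → NEW=255, ERR=-8326956852177/68719476736
(4,0): OLD=138356243131/1073741824 → NEW=255, ERR=-135447921989/1073741824
(4,1): OLD=2344381121915/34359738368 → NEW=0, ERR=2344381121915/34359738368
(4,2): OLD=47526711932693/549755813888 → NEW=0, ERR=47526711932693/549755813888
(4,3): OLD=1176557465831547/8796093022208 → NEW=255, ERR=-1066446254831493/8796093022208
(4,4): OLD=-3436036496504611/140737488355328 → NEW=0, ERR=-3436036496504611/140737488355328
Output grid:
  Row 0: #...#  (3 black, running=3)
  Row 1: .#.#.  (3 black, running=6)
  Row 2: #.#.#  (2 black, running=8)
  Row 3: ..#.#  (3 black, running=11)
  Row 4: #..#.  (3 black, running=14)

Answer: 14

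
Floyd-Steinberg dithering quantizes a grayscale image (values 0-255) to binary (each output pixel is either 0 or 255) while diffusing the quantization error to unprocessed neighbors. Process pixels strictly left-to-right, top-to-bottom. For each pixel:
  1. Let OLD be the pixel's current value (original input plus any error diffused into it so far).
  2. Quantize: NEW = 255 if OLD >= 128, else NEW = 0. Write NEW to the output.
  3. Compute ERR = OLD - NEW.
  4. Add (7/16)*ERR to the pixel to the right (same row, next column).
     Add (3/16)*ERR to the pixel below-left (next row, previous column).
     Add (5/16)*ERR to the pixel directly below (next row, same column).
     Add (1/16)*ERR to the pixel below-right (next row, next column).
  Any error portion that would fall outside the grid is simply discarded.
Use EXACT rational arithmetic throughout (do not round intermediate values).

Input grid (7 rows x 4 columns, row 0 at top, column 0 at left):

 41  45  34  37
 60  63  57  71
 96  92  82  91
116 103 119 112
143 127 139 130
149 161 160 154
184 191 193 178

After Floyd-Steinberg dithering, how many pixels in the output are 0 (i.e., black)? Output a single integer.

Answer: 16

Derivation:
(0,0): OLD=41 → NEW=0, ERR=41
(0,1): OLD=1007/16 → NEW=0, ERR=1007/16
(0,2): OLD=15753/256 → NEW=0, ERR=15753/256
(0,3): OLD=261823/4096 → NEW=0, ERR=261823/4096
(1,0): OLD=21661/256 → NEW=0, ERR=21661/256
(1,1): OLD=273995/2048 → NEW=255, ERR=-248245/2048
(1,2): OLD=2563623/65536 → NEW=0, ERR=2563623/65536
(1,3): OLD=117372865/1048576 → NEW=0, ERR=117372865/1048576
(2,0): OLD=3267433/32768 → NEW=0, ERR=3267433/32768
(2,1): OLD=115729939/1048576 → NEW=0, ERR=115729939/1048576
(2,2): OLD=326993535/2097152 → NEW=255, ERR=-207780225/2097152
(2,3): OLD=2854756323/33554432 → NEW=0, ERR=2854756323/33554432
(3,0): OLD=2816136153/16777216 → NEW=255, ERR=-1462053927/16777216
(3,1): OLD=23359069895/268435456 → NEW=0, ERR=23359069895/268435456
(3,2): OLD=639776269625/4294967296 → NEW=255, ERR=-455440390855/4294967296
(3,3): OLD=5910008804367/68719476736 → NEW=0, ERR=5910008804367/68719476736
(4,0): OLD=567293218853/4294967296 → NEW=255, ERR=-527923441627/4294967296
(4,1): OLD=2580014033903/34359738368 → NEW=0, ERR=2580014033903/34359738368
(4,2): OLD=176227029773327/1099511627776 → NEW=255, ERR=-104148435309553/1099511627776
(4,3): OLD=1914153102897689/17592186044416 → NEW=0, ERR=1914153102897689/17592186044416
(5,0): OLD=68536720705941/549755813888 → NEW=0, ERR=68536720705941/549755813888
(5,1): OLD=3757064581473459/17592186044416 → NEW=255, ERR=-728942859852621/17592186044416
(5,2): OLD=1208279622625743/8796093022208 → NEW=255, ERR=-1034724098037297/8796093022208
(5,3): OLD=36765399590454463/281474976710656 → NEW=255, ERR=-35010719470762817/281474976710656
(6,0): OLD=60570442448153401/281474976710656 → NEW=255, ERR=-11205676613063879/281474976710656
(6,1): OLD=659189651337969183/4503599627370496 → NEW=255, ERR=-489228253641507297/4503599627370496
(6,2): OLD=5966500276135174057/72057594037927936 → NEW=0, ERR=5966500276135174057/72057594037927936
(6,3): OLD=193695349019267037343/1152921504606846976 → NEW=255, ERR=-100299634655478941537/1152921504606846976
Output grid:
  Row 0: ....  (4 black, running=4)
  Row 1: .#..  (3 black, running=7)
  Row 2: ..#.  (3 black, running=10)
  Row 3: #.#.  (2 black, running=12)
  Row 4: #.#.  (2 black, running=14)
  Row 5: .###  (1 black, running=15)
  Row 6: ##.#  (1 black, running=16)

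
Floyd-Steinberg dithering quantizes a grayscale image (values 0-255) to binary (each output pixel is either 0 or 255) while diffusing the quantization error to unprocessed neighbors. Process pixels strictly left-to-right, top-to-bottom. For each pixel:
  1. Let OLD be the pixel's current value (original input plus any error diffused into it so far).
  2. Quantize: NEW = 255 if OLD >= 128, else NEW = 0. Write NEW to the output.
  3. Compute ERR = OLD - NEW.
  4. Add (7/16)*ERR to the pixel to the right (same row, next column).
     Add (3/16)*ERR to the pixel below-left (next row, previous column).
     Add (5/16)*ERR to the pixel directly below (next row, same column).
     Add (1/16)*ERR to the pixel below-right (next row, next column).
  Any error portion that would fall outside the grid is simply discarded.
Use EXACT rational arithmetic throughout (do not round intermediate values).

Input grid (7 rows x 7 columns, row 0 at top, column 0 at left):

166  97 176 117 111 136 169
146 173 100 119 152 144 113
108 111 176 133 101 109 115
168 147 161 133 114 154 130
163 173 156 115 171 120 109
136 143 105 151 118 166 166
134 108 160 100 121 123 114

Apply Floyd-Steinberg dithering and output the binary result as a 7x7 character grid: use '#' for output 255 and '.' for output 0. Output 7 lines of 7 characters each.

Answer: #.#.#.#
#.#.#.#
.#.#.#.
#.#.#.#
###.#.#
..#.##.
#.#..#.

Derivation:
(0,0): OLD=166 → NEW=255, ERR=-89
(0,1): OLD=929/16 → NEW=0, ERR=929/16
(0,2): OLD=51559/256 → NEW=255, ERR=-13721/256
(0,3): OLD=383185/4096 → NEW=0, ERR=383185/4096
(0,4): OLD=9956791/65536 → NEW=255, ERR=-6754889/65536
(0,5): OLD=95322113/1048576 → NEW=0, ERR=95322113/1048576
(0,6): OLD=3502604295/16777216 → NEW=255, ERR=-775585785/16777216
(1,0): OLD=33043/256 → NEW=255, ERR=-32237/256
(1,1): OLD=246661/2048 → NEW=0, ERR=246661/2048
(1,2): OLD=10296553/65536 → NEW=255, ERR=-6415127/65536
(1,3): OLD=21688053/262144 → NEW=0, ERR=21688053/262144
(1,4): OLD=3001072895/16777216 → NEW=255, ERR=-1277117185/16777216
(1,5): OLD=16642322735/134217728 → NEW=0, ERR=16642322735/134217728
(1,6): OLD=340339710433/2147483648 → NEW=255, ERR=-207268619807/2147483648
(2,0): OLD=2989447/32768 → NEW=0, ERR=2989447/32768
(2,1): OLD=170211901/1048576 → NEW=255, ERR=-97174979/1048576
(2,2): OLD=2145902071/16777216 → NEW=0, ERR=2145902071/16777216
(2,3): OLD=26094891519/134217728 → NEW=255, ERR=-8130629121/134217728
(2,4): OLD=84964004271/1073741824 → NEW=0, ERR=84964004271/1073741824
(2,5): OLD=5480816501605/34359738368 → NEW=255, ERR=-3280916782235/34359738368
(2,6): OLD=27934446157075/549755813888 → NEW=0, ERR=27934446157075/549755813888
(3,0): OLD=3005358871/16777216 → NEW=255, ERR=-1272831209/16777216
(3,1): OLD=15372249163/134217728 → NEW=0, ERR=15372249163/134217728
(3,2): OLD=251178204817/1073741824 → NEW=255, ERR=-22625960303/1073741824
(3,3): OLD=548386364967/4294967296 → NEW=0, ERR=548386364967/4294967296
(3,4): OLD=95051848503063/549755813888 → NEW=255, ERR=-45135884038377/549755813888
(3,5): OLD=451739351615285/4398046511104 → NEW=0, ERR=451739351615285/4398046511104
(3,6): OLD=13007532702560235/70368744177664 → NEW=255, ERR=-4936497062744085/70368744177664
(4,0): OLD=345243333753/2147483648 → NEW=255, ERR=-202364996487/2147483648
(4,1): OLD=5458781538725/34359738368 → NEW=255, ERR=-3302951745115/34359738368
(4,2): OLD=76117659647179/549755813888 → NEW=255, ERR=-64070072894261/549755813888
(4,3): OLD=383517658541353/4398046511104 → NEW=0, ERR=383517658541353/4398046511104
(4,4): OLD=7414504597603499/35184372088832 → NEW=255, ERR=-1557510285048661/35184372088832
(4,5): OLD=128855108614511915/1125899906842624 → NEW=0, ERR=128855108614511915/1125899906842624
(4,6): OLD=2586280706829105821/18014398509481984 → NEW=255, ERR=-2007390913088800099/18014398509481984
(5,0): OLD=48668735734463/549755813888 → NEW=0, ERR=48668735734463/549755813888
(5,1): OLD=545135327462165/4398046511104 → NEW=0, ERR=545135327462165/4398046511104
(5,2): OLD=4684818833684387/35184372088832 → NEW=255, ERR=-4287196048967773/35184372088832
(5,3): OLD=30781380722559567/281474976710656 → NEW=0, ERR=30781380722559567/281474976710656
(5,4): OLD=3223121885172878341/18014398509481984 → NEW=255, ERR=-1370549734745027579/18014398509481984
(5,5): OLD=20870592490959297461/144115188075855872 → NEW=255, ERR=-15878780468383949899/144115188075855872
(5,6): OLD=207816293629891067899/2305843009213693952 → NEW=0, ERR=207816293629891067899/2305843009213693952
(6,0): OLD=13011567131571991/70368744177664 → NEW=255, ERR=-4932462633732329/70368744177664
(6,1): OLD=111187199580054915/1125899906842624 → NEW=0, ERR=111187199580054915/1125899906842624
(6,2): OLD=3483594003243687209/18014398509481984 → NEW=255, ERR=-1110077616674218711/18014398509481984
(6,3): OLD=12297921274182061175/144115188075855872 → NEW=0, ERR=12297921274182061175/144115188075855872
(6,4): OLD=34799273646141117733/288230376151711744 → NEW=0, ERR=34799273646141117733/288230376151711744
(6,5): OLD=5664374443688045972249/36893488147419103232 → NEW=255, ERR=-3743465033903825351911/36893488147419103232
(6,6): OLD=53649802834050661089567/590295810358705651712 → NEW=0, ERR=53649802834050661089567/590295810358705651712
Row 0: #.#.#.#
Row 1: #.#.#.#
Row 2: .#.#.#.
Row 3: #.#.#.#
Row 4: ###.#.#
Row 5: ..#.##.
Row 6: #.#..#.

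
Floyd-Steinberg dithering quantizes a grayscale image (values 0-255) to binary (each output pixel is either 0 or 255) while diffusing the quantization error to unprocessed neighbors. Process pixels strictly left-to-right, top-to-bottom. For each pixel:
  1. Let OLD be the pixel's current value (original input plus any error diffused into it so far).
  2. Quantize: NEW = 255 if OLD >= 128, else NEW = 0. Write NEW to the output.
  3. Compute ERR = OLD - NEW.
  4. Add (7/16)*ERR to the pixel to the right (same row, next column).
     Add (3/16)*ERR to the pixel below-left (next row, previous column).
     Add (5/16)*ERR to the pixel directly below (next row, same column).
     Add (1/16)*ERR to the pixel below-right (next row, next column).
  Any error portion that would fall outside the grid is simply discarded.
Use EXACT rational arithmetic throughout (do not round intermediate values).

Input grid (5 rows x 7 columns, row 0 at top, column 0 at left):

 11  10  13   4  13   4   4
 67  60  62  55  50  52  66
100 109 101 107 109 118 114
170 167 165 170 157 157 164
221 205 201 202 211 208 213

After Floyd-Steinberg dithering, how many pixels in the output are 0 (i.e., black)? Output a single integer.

(0,0): OLD=11 → NEW=0, ERR=11
(0,1): OLD=237/16 → NEW=0, ERR=237/16
(0,2): OLD=4987/256 → NEW=0, ERR=4987/256
(0,3): OLD=51293/4096 → NEW=0, ERR=51293/4096
(0,4): OLD=1211019/65536 → NEW=0, ERR=1211019/65536
(0,5): OLD=12671437/1048576 → NEW=0, ERR=12671437/1048576
(0,6): OLD=155808923/16777216 → NEW=0, ERR=155808923/16777216
(1,0): OLD=18743/256 → NEW=0, ERR=18743/256
(1,1): OLD=206849/2048 → NEW=0, ERR=206849/2048
(1,2): OLD=7572629/65536 → NEW=0, ERR=7572629/65536
(1,3): OLD=29923313/262144 → NEW=0, ERR=29923313/262144
(1,4): OLD=1824740403/16777216 → NEW=0, ERR=1824740403/16777216
(1,5): OLD=14261494563/134217728 → NEW=0, ERR=14261494563/134217728
(1,6): OLD=249418683565/2147483648 → NEW=0, ERR=249418683565/2147483648
(2,0): OLD=4647067/32768 → NEW=255, ERR=-3708773/32768
(2,1): OLD=122983897/1048576 → NEW=0, ERR=122983897/1048576
(2,2): OLD=3626182859/16777216 → NEW=255, ERR=-652007221/16777216
(2,3): OLD=20573408819/134217728 → NEW=255, ERR=-13652111821/134217728
(2,4): OLD=134802885475/1073741824 → NEW=0, ERR=134802885475/1073741824
(2,5): OLD=8064431911393/34359738368 → NEW=255, ERR=-697301372447/34359738368
(2,6): OLD=81395490469431/549755813888 → NEW=255, ERR=-58792242072009/549755813888
(3,0): OLD=2627674731/16777216 → NEW=255, ERR=-1650515349/16777216
(3,1): OLD=19629456015/134217728 → NEW=255, ERR=-14596064625/134217728
(3,2): OLD=100433832029/1073741824 → NEW=0, ERR=100433832029/1073741824
(3,3): OLD=860052576731/4294967296 → NEW=255, ERR=-235164083749/4294967296
(3,4): OLD=89124091022955/549755813888 → NEW=255, ERR=-51063641518485/549755813888
(3,5): OLD=430199677604337/4398046511104 → NEW=0, ERR=430199677604337/4398046511104
(3,6): OLD=12110927529813679/70368744177664 → NEW=255, ERR=-5833102235490641/70368744177664
(4,0): OLD=364785078373/2147483648 → NEW=255, ERR=-182823251867/2147483648
(4,1): OLD=4987635459873/34359738368 → NEW=255, ERR=-3774097823967/34359738368
(4,2): OLD=90771116394383/549755813888 → NEW=255, ERR=-49416616147057/549755813888
(4,3): OLD=589310330650325/4398046511104 → NEW=255, ERR=-532191529681195/4398046511104
(4,4): OLD=5064854832016687/35184372088832 → NEW=255, ERR=-3907160050635473/35184372088832
(4,5): OLD=189867461301878127/1125899906842624 → NEW=255, ERR=-97237014942990993/1125899906842624
(4,6): OLD=2799890716546184633/18014398509481984 → NEW=255, ERR=-1793780903371721287/18014398509481984
Output grid:
  Row 0: .......  (7 black, running=7)
  Row 1: .......  (7 black, running=14)
  Row 2: #.##.##  (2 black, running=16)
  Row 3: ##.##.#  (2 black, running=18)
  Row 4: #######  (0 black, running=18)

Answer: 18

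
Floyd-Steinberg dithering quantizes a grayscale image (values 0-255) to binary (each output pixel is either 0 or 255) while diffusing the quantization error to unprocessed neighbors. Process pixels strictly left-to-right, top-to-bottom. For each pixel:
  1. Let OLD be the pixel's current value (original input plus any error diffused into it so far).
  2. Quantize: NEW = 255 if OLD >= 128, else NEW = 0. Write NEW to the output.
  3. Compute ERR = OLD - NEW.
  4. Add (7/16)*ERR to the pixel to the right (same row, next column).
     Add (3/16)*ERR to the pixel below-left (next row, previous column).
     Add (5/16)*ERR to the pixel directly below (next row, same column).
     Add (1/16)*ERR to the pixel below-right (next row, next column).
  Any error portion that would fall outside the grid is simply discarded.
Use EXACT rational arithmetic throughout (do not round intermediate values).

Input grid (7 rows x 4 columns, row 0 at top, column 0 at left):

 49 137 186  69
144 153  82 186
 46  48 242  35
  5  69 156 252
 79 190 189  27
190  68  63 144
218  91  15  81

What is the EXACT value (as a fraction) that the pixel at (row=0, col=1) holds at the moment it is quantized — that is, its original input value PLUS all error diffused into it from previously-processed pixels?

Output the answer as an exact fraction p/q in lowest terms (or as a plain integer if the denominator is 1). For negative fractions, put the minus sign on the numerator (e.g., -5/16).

Answer: 2535/16

Derivation:
(0,0): OLD=49 → NEW=0, ERR=49
(0,1): OLD=2535/16 → NEW=255, ERR=-1545/16
Target (0,1): original=137, with diffused error = 2535/16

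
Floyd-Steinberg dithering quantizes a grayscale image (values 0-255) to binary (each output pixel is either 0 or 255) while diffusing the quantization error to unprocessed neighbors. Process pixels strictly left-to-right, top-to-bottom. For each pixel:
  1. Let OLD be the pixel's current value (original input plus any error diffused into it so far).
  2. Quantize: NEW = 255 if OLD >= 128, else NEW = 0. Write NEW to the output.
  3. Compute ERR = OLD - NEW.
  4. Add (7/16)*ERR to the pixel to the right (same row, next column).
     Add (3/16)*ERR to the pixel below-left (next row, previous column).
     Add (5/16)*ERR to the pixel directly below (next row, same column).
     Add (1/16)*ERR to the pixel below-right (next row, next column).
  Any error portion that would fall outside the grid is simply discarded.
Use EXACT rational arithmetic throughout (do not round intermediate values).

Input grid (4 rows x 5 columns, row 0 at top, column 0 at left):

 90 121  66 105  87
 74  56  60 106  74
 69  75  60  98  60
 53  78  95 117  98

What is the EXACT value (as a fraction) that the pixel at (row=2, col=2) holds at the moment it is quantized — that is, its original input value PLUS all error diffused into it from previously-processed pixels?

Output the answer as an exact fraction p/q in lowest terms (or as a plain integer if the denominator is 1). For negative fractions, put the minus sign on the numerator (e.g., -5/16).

Answer: 413101437/8388608

Derivation:
(0,0): OLD=90 → NEW=0, ERR=90
(0,1): OLD=1283/8 → NEW=255, ERR=-757/8
(0,2): OLD=3149/128 → NEW=0, ERR=3149/128
(0,3): OLD=237083/2048 → NEW=0, ERR=237083/2048
(0,4): OLD=4510397/32768 → NEW=255, ERR=-3845443/32768
(1,0): OLD=10801/128 → NEW=0, ERR=10801/128
(1,1): OLD=75351/1024 → NEW=0, ERR=75351/1024
(1,2): OLD=3790371/32768 → NEW=0, ERR=3790371/32768
(1,3): OLD=22585895/131072 → NEW=255, ERR=-10837465/131072
(1,4): OLD=17591445/2097152 → NEW=0, ERR=17591445/2097152
(2,0): OLD=1788589/16384 → NEW=0, ERR=1788589/16384
(2,1): OLD=90554175/524288 → NEW=255, ERR=-43139265/524288
(2,2): OLD=413101437/8388608 → NEW=0, ERR=413101437/8388608
Target (2,2): original=60, with diffused error = 413101437/8388608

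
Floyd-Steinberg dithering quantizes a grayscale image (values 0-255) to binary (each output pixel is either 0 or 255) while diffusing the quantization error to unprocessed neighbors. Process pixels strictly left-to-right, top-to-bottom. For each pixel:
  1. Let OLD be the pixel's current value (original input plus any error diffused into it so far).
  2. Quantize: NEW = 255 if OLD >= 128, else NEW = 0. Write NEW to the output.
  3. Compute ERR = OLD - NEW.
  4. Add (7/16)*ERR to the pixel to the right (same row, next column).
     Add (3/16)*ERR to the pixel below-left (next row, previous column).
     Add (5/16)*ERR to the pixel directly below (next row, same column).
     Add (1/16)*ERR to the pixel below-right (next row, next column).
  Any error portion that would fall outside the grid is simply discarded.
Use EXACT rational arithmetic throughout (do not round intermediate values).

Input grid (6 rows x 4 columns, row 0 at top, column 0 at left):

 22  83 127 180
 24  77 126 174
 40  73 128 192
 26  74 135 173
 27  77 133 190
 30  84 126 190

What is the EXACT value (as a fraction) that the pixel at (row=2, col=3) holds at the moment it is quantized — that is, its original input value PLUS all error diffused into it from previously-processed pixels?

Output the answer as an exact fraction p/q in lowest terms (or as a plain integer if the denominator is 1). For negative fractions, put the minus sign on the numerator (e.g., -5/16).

Answer: 2845265457/16777216

Derivation:
(0,0): OLD=22 → NEW=0, ERR=22
(0,1): OLD=741/8 → NEW=0, ERR=741/8
(0,2): OLD=21443/128 → NEW=255, ERR=-11197/128
(0,3): OLD=290261/2048 → NEW=255, ERR=-231979/2048
(1,0): OLD=6175/128 → NEW=0, ERR=6175/128
(1,1): OLD=114713/1024 → NEW=0, ERR=114713/1024
(1,2): OLD=4332749/32768 → NEW=255, ERR=-4023091/32768
(1,3): OLD=41639723/524288 → NEW=0, ERR=41639723/524288
(2,0): OLD=1246499/16384 → NEW=0, ERR=1246499/16384
(2,1): OLD=63589617/524288 → NEW=0, ERR=63589617/524288
(2,2): OLD=172584261/1048576 → NEW=255, ERR=-94802619/1048576
(2,3): OLD=2845265457/16777216 → NEW=255, ERR=-1432924623/16777216
Target (2,3): original=192, with diffused error = 2845265457/16777216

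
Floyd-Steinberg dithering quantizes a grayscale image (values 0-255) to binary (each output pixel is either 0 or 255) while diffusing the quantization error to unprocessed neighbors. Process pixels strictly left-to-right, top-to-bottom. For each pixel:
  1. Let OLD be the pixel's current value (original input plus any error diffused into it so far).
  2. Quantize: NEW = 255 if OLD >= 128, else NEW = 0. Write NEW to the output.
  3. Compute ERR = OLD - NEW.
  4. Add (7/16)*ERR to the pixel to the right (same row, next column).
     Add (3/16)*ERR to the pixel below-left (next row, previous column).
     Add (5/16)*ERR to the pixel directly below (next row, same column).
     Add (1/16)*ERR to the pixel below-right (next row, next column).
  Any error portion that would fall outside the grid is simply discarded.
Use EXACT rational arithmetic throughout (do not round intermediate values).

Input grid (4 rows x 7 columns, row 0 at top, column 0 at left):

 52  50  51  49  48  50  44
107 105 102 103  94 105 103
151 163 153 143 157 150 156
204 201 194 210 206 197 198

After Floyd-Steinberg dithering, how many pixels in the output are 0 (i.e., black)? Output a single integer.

Answer: 13

Derivation:
(0,0): OLD=52 → NEW=0, ERR=52
(0,1): OLD=291/4 → NEW=0, ERR=291/4
(0,2): OLD=5301/64 → NEW=0, ERR=5301/64
(0,3): OLD=87283/1024 → NEW=0, ERR=87283/1024
(0,4): OLD=1397413/16384 → NEW=0, ERR=1397413/16384
(0,5): OLD=22889091/262144 → NEW=0, ERR=22889091/262144
(0,6): OLD=344773013/4194304 → NEW=0, ERR=344773013/4194304
(1,0): OLD=8761/64 → NEW=255, ERR=-7559/64
(1,1): OLD=48559/512 → NEW=0, ERR=48559/512
(1,2): OLD=3111419/16384 → NEW=255, ERR=-1066501/16384
(1,3): OLD=8016815/65536 → NEW=0, ERR=8016815/65536
(1,4): OLD=821540157/4194304 → NEW=255, ERR=-248007363/4194304
(1,5): OLD=4266781613/33554432 → NEW=0, ERR=4266781613/33554432
(1,6): OLD=101885899395/536870912 → NEW=255, ERR=-35016183165/536870912
(2,0): OLD=1080309/8192 → NEW=255, ERR=-1008651/8192
(2,1): OLD=31243191/262144 → NEW=0, ERR=31243191/262144
(2,2): OLD=896174757/4194304 → NEW=255, ERR=-173372763/4194304
(2,3): OLD=4965646333/33554432 → NEW=255, ERR=-3590733827/33554432
(2,4): OLD=33069127997/268435456 → NEW=0, ERR=33069127997/268435456
(2,5): OLD=1956007017839/8589934592 → NEW=255, ERR=-234426303121/8589934592
(2,6): OLD=18090494059513/137438953472 → NEW=255, ERR=-16956439075847/137438953472
(3,0): OLD=787983429/4194304 → NEW=255, ERR=-281564091/4194304
(3,1): OLD=6490420353/33554432 → NEW=255, ERR=-2065959807/33554432
(3,2): OLD=37991627363/268435456 → NEW=255, ERR=-30459413917/268435456
(3,3): OLD=158302352205/1073741824 → NEW=255, ERR=-115501812915/1073741824
(3,4): OLD=25512876602437/137438953472 → NEW=255, ERR=-9534056532923/137438953472
(3,5): OLD=156888578835263/1099511627776 → NEW=255, ERR=-123486886247617/1099511627776
(3,6): OLD=1910580503227681/17592186044416 → NEW=0, ERR=1910580503227681/17592186044416
Output grid:
  Row 0: .......  (7 black, running=7)
  Row 1: #.#.#.#  (3 black, running=10)
  Row 2: #.##.##  (2 black, running=12)
  Row 3: ######.  (1 black, running=13)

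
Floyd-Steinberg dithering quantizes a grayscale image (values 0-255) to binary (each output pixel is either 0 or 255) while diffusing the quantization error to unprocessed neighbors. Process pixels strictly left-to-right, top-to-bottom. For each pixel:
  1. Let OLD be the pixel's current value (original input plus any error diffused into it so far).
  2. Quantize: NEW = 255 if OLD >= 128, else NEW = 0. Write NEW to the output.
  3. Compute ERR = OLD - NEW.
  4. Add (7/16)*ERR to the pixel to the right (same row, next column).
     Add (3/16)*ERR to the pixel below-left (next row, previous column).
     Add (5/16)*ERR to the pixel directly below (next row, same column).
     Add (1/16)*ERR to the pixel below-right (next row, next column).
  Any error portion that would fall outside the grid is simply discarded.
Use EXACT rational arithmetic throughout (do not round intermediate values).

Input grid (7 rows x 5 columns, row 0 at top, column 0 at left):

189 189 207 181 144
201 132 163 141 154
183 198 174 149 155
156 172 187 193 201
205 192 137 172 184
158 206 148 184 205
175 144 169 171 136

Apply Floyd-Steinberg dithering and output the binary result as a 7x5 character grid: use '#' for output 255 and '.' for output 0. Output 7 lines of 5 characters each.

Answer: ####.
#..##
###.#
.###.
##.##
.#.##
###.#

Derivation:
(0,0): OLD=189 → NEW=255, ERR=-66
(0,1): OLD=1281/8 → NEW=255, ERR=-759/8
(0,2): OLD=21183/128 → NEW=255, ERR=-11457/128
(0,3): OLD=290489/2048 → NEW=255, ERR=-231751/2048
(0,4): OLD=3096335/32768 → NEW=0, ERR=3096335/32768
(1,0): OLD=20811/128 → NEW=255, ERR=-11829/128
(1,1): OLD=41997/1024 → NEW=0, ERR=41997/1024
(1,2): OLD=4123025/32768 → NEW=0, ERR=4123025/32768
(1,3): OLD=22650429/131072 → NEW=255, ERR=-10772931/131072
(1,4): OLD=294645527/2097152 → NEW=255, ERR=-240128233/2097152
(2,0): OLD=2651103/16384 → NEW=255, ERR=-1526817/16384
(2,1): OLD=98493957/524288 → NEW=255, ERR=-35199483/524288
(2,2): OLD=1435290703/8388608 → NEW=255, ERR=-703804337/8388608
(2,3): OLD=9798428797/134217728 → NEW=0, ERR=9798428797/134217728
(2,4): OLD=313576451115/2147483648 → NEW=255, ERR=-234031879125/2147483648
(3,0): OLD=958733679/8388608 → NEW=0, ERR=958733679/8388608
(3,1): OLD=12043741507/67108864 → NEW=255, ERR=-5069018813/67108864
(3,2): OLD=294693050577/2147483648 → NEW=255, ERR=-252915279663/2147483648
(3,3): OLD=595328412937/4294967296 → NEW=255, ERR=-499888247543/4294967296
(3,4): OLD=8286628021389/68719476736 → NEW=0, ERR=8286628021389/68719476736
(4,0): OLD=243259364641/1073741824 → NEW=255, ERR=-30544800479/1073741824
(4,1): OLD=4845089532705/34359738368 → NEW=255, ERR=-3916643751135/34359738368
(4,2): OLD=13074162298383/549755813888 → NEW=0, ERR=13074162298383/549755813888
(4,3): OLD=1418651418400545/8796093022208 → NEW=255, ERR=-824352302262495/8796093022208
(4,4): OLD=24404902544263783/140737488355328 → NEW=255, ERR=-11483156986344857/140737488355328
(5,0): OLD=70224319264259/549755813888 → NEW=0, ERR=70224319264259/549755813888
(5,1): OLD=1006908723191881/4398046511104 → NEW=255, ERR=-114593137139639/4398046511104
(5,2): OLD=16795059633426193/140737488355328 → NEW=0, ERR=16795059633426193/140737488355328
(5,3): OLD=108711478390105215/562949953421312 → NEW=255, ERR=-34840759732329345/562949953421312
(5,4): OLD=1320168842023901125/9007199254740992 → NEW=255, ERR=-976666967935051835/9007199254740992
(6,0): OLD=14779723590242643/70368744177664 → NEW=255, ERR=-3164306175061677/70368744177664
(6,1): OLD=329986589409398877/2251799813685248 → NEW=255, ERR=-244222363080339363/2251799813685248
(6,2): OLD=5246154122313183183/36028797018963968 → NEW=255, ERR=-3941189117522628657/36028797018963968
(6,3): OLD=52416953357818108837/576460752303423488 → NEW=0, ERR=52416953357818108837/576460752303423488
(6,4): OLD=1273086902811854435267/9223372036854775808 → NEW=255, ERR=-1078872966586113395773/9223372036854775808
Row 0: ####.
Row 1: #..##
Row 2: ###.#
Row 3: .###.
Row 4: ##.##
Row 5: .#.##
Row 6: ###.#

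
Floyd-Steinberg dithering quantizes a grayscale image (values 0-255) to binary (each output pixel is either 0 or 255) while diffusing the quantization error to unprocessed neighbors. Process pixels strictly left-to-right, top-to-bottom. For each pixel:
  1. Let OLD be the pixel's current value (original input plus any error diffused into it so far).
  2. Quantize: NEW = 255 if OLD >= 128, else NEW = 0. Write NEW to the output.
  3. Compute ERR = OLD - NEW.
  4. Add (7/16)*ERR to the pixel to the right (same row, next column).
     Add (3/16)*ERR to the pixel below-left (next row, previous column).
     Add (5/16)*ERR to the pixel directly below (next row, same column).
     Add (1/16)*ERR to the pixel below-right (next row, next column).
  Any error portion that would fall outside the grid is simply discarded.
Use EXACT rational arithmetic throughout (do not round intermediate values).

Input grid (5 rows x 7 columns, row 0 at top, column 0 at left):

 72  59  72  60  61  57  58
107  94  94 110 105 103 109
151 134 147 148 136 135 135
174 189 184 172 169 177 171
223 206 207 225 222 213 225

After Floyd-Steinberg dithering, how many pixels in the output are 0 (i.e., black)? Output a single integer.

(0,0): OLD=72 → NEW=0, ERR=72
(0,1): OLD=181/2 → NEW=0, ERR=181/2
(0,2): OLD=3571/32 → NEW=0, ERR=3571/32
(0,3): OLD=55717/512 → NEW=0, ERR=55717/512
(0,4): OLD=889731/8192 → NEW=0, ERR=889731/8192
(0,5): OLD=13699221/131072 → NEW=0, ERR=13699221/131072
(0,6): OLD=217529363/2097152 → NEW=0, ERR=217529363/2097152
(1,0): OLD=4687/32 → NEW=255, ERR=-3473/32
(1,1): OLD=25657/256 → NEW=0, ERR=25657/256
(1,2): OLD=1628413/8192 → NEW=255, ERR=-460547/8192
(1,3): OLD=4808705/32768 → NEW=255, ERR=-3547135/32768
(1,4): OLD=247420875/2097152 → NEW=0, ERR=247420875/2097152
(1,5): OLD=3582174763/16777216 → NEW=255, ERR=-696015317/16777216
(1,6): OLD=34842032293/268435456 → NEW=255, ERR=-33609008987/268435456
(2,0): OLD=556547/4096 → NEW=255, ERR=-487933/4096
(2,1): OLD=12566977/131072 → NEW=0, ERR=12566977/131072
(2,2): OLD=329977187/2097152 → NEW=255, ERR=-204796573/2097152
(2,3): OLD=1510879659/16777216 → NEW=0, ERR=1510879659/16777216
(2,4): OLD=26538017779/134217728 → NEW=255, ERR=-7687502861/134217728
(2,5): OLD=347357164585/4294967296 → NEW=0, ERR=347357164585/4294967296
(2,6): OLD=8841728871343/68719476736 → NEW=255, ERR=-8681737696337/68719476736
(3,0): OLD=324536099/2097152 → NEW=255, ERR=-210237661/2097152
(3,1): OLD=2505635383/16777216 → NEW=255, ERR=-1772554697/16777216
(3,2): OLD=17466795069/134217728 → NEW=255, ERR=-16758725571/134217728
(3,3): OLD=69080451391/536870912 → NEW=255, ERR=-67821631169/536870912
(3,4): OLD=8014436451619/68719476736 → NEW=0, ERR=8014436451619/68719476736
(3,5): OLD=124260985945321/549755813888 → NEW=255, ERR=-15926746596119/549755813888
(3,6): OLD=1089836889838135/8796093022208 → NEW=0, ERR=1089836889838135/8796093022208
(4,0): OLD=46133936157/268435456 → NEW=255, ERR=-22317105123/268435456
(4,1): OLD=459276377321/4294967296 → NEW=0, ERR=459276377321/4294967296
(4,2): OLD=12676977083751/68719476736 → NEW=255, ERR=-4846489483929/68719476736
(4,3): OLD=92760843888221/549755813888 → NEW=255, ERR=-47426888653219/549755813888
(4,4): OLD=912046149158495/4398046511104 → NEW=255, ERR=-209455711173025/4398046511104
(4,5): OLD=30065923870894631/140737488355328 → NEW=255, ERR=-5822135659714009/140737488355328
(4,6): OLD=549009712519627073/2251799813685248 → NEW=255, ERR=-25199239970111167/2251799813685248
Output grid:
  Row 0: .......  (7 black, running=7)
  Row 1: #.##.##  (2 black, running=9)
  Row 2: #.#.#.#  (3 black, running=12)
  Row 3: ####.#.  (2 black, running=14)
  Row 4: #.#####  (1 black, running=15)

Answer: 15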